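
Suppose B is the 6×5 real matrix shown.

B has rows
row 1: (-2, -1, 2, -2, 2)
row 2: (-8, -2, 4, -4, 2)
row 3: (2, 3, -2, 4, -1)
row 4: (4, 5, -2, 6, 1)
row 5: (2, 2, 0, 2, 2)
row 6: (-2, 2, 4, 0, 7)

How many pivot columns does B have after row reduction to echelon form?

3

Row reduce to echelon form.
R2 ← R2 − (4)·R1: [0, 2, -4, 4, -6]
R3 ← R3 + R1: [0, 2, 0, 2, 1]
R4 ← R4 + (2)·R1: [0, 3, 2, 2, 5]
R5 ← R5 + R1: [0, 1, 2, 0, 4]
R6 ← R6 − R1: [0, 3, 2, 2, 5]
R3 ← R3 − R2: [0, 0, 4, -2, 7]
R4 ← R4 − (3/2)·R2: [0, 0, 8, -4, 14]
R5 ← R5 − (1/2)·R2: [0, 0, 4, -2, 7]
R6 ← R6 − (3/2)·R2: [0, 0, 8, -4, 14]
R4 ← R4 − (2)·R3: [0, 0, 0, 0, 0]
R5 ← R5 − R3: [0, 0, 0, 0, 0]
R6 ← R6 − (2)·R3: [0, 0, 0, 0, 0]
Echelon form has 3 nonzero rows, so rank(B) = 3.
Each nonzero row contributes one pivot column: 3 pivot columns.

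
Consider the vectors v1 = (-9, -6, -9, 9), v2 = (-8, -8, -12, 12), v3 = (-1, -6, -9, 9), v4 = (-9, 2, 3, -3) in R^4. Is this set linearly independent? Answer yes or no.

no

Form the matrix with these vectors as rows and row reduce.
R2 ← R2 − (8/9)·R1: [0, -8/3, -4, 4]
R3 ← R3 − (1/9)·R1: [0, -16/3, -8, 8]
R4 ← R4 − R1: [0, 8, 12, -12]
R3 ← R3 − (2)·R2: [0, 0, 0, 0]
R4 ← R4 + (3)·R2: [0, 0, 0, 0]
2 nonzero rows, so the 4 vectors span a space of dimension 2.
Since 2 < 4, the vectors are linearly dependent.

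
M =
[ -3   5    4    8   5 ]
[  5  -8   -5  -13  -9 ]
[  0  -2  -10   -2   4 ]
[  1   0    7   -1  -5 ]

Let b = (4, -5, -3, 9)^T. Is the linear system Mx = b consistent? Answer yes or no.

Row reduce the augmented matrix [M | b].
R2 ← R2 + (5/3)·R1: [0, 1/3, 5/3, 1/3, -2/3, 5/3]
R4 ← R4 + (1/3)·R1: [0, 5/3, 25/3, 5/3, -10/3, 31/3]
R3 ← R3 + (6)·R2: [0, 0, 0, 0, 0, 7]
R4 ← R4 − (5)·R2: [0, 0, 0, 0, 0, 2]
R4 ← R4 − (2/7)·R3: [0, 0, 0, 0, 0, 0]
The echelon form has 3 nonzero rows; the last pivot sits in the augmented column, so rank(M) = 2 but rank([M|b]) = 3.
Since the ranks differ, the system is inconsistent.

no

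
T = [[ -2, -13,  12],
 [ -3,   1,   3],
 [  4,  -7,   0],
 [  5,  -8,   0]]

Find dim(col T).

3

Row reduce to echelon form.
R2 ← R2 − (3/2)·R1: [0, 41/2, -15]
R3 ← R3 + (2)·R1: [0, -33, 24]
R4 ← R4 + (5/2)·R1: [0, -81/2, 30]
R3 ← R3 + (66/41)·R2: [0, 0, -6/41]
R4 ← R4 + (81/41)·R2: [0, 0, 15/41]
R4 ← R4 + (5/2)·R3: [0, 0, 0]
Echelon form has 3 nonzero rows, so rank(T) = 3.
The column space has dimension equal to the rank: 3.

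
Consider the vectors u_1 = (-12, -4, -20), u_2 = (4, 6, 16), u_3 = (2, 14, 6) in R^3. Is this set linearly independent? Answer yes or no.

Form the matrix with these vectors as rows and row reduce.
R2 ← R2 + (1/3)·R1: [0, 14/3, 28/3]
R3 ← R3 + (1/6)·R1: [0, 40/3, 8/3]
R3 ← R3 − (20/7)·R2: [0, 0, -24]
3 nonzero rows, so the 3 vectors span a space of dimension 3.
Since 3 = 3, the vectors are linearly independent.

yes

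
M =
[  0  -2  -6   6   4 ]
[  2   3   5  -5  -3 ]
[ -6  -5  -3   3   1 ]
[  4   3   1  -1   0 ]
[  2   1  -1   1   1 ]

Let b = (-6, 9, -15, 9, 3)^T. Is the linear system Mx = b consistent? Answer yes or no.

Row reduce the augmented matrix [M | b].
Swap R1 ↔ R2
R3 ← R3 + (3)·R1: [0, 4, 12, -12, -8, 12]
R4 ← R4 − (2)·R1: [0, -3, -9, 9, 6, -9]
R5 ← R5 − R1: [0, -2, -6, 6, 4, -6]
R3 ← R3 + (2)·R2: [0, 0, 0, 0, 0, 0]
R4 ← R4 − (3/2)·R2: [0, 0, 0, 0, 0, 0]
R5 ← R5 − R2: [0, 0, 0, 0, 0, 0]
The echelon form has 2 nonzero rows, and every pivot lies in the first 5 columns, so rank(M) = rank([M|b]) = 2.
The system is consistent.

yes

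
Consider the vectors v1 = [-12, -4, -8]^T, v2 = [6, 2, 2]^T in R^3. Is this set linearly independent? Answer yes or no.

Form the matrix with these vectors as rows and row reduce.
R2 ← R2 + (1/2)·R1: [0, 0, -2]
2 nonzero rows, so the 2 vectors span a space of dimension 2.
Since 2 = 2, the vectors are linearly independent.

yes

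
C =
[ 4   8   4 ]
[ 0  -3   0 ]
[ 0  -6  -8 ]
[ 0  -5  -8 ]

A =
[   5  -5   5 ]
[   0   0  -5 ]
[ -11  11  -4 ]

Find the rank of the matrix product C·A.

2

First compute CA:
[[-24,  24, -36],
 [  0,   0,  15],
 [ 88, -88,  62],
 [ 88, -88,  57]]
Now row reduce the product.
R3 ← R3 + (11/3)·R1: [0, 0, -70]
R4 ← R4 + (11/3)·R1: [0, 0, -75]
R3 ← R3 + (14/3)·R2: [0, 0, 0]
R4 ← R4 + (5)·R2: [0, 0, 0]
2 nonzero rows, so rank(CA) = 2.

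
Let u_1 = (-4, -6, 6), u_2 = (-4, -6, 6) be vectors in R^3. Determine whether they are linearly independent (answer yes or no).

no

Form the matrix with these vectors as rows and row reduce.
R2 ← R2 − R1: [0, 0, 0]
1 nonzero row, so the 2 vectors span a space of dimension 1.
Since 1 < 2, the vectors are linearly dependent.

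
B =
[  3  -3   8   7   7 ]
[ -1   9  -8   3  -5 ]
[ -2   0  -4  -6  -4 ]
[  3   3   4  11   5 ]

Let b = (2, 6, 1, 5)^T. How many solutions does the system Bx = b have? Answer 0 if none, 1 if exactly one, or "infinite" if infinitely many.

0

Row reduce the augmented matrix [B | b].
R2 ← R2 + (1/3)·R1: [0, 8, -16/3, 16/3, -8/3, 20/3]
R3 ← R3 + (2/3)·R1: [0, -2, 4/3, -4/3, 2/3, 7/3]
R4 ← R4 − R1: [0, 6, -4, 4, -2, 3]
R3 ← R3 + (1/4)·R2: [0, 0, 0, 0, 0, 4]
R4 ← R4 − (3/4)·R2: [0, 0, 0, 0, 0, -2]
R4 ← R4 + (1/2)·R3: [0, 0, 0, 0, 0, 0]
The echelon form has 3 nonzero rows; the last pivot sits in the augmented column, so rank(B) = 2 but rank([B|b]) = 3.
Since the ranks differ, the system is inconsistent.
It has no solutions.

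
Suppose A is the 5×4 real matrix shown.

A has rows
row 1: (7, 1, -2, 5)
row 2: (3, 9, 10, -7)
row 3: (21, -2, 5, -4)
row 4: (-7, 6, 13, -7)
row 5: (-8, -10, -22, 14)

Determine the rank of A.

4

Row reduce to echelon form.
R2 ← R2 − (3/7)·R1: [0, 60/7, 76/7, -64/7]
R3 ← R3 − (3)·R1: [0, -5, 11, -19]
R4 ← R4 + R1: [0, 7, 11, -2]
R5 ← R5 + (8/7)·R1: [0, -62/7, -170/7, 138/7]
R3 ← R3 + (7/12)·R2: [0, 0, 52/3, -73/3]
R4 ← R4 − (49/60)·R2: [0, 0, 32/15, 82/15]
R5 ← R5 + (31/30)·R2: [0, 0, -196/15, 154/15]
R4 ← R4 − (8/65)·R3: [0, 0, 0, 110/13]
R5 ← R5 + (49/65)·R3: [0, 0, 0, -105/13]
R5 ← R5 + (21/22)·R4: [0, 0, 0, 0]
Echelon form has 4 nonzero rows, so rank(A) = 4.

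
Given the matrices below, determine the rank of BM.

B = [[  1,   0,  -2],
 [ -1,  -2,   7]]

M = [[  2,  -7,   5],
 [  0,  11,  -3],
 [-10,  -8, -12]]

2

First compute BM:
[[ 22,   9,  29],
 [-72, -71, -83]]
Now row reduce the product.
R2 ← R2 + (36/11)·R1: [0, -457/11, 131/11]
2 nonzero rows, so rank(BM) = 2.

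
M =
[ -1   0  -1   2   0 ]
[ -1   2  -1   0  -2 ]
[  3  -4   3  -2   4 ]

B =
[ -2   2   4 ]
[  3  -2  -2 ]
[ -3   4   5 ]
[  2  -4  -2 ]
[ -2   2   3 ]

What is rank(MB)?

2

First compute MB:
[[  9, -14, -13],
 [ 15, -14, -19],
 [-39,  42,  51]]
Now row reduce the product.
R2 ← R2 − (5/3)·R1: [0, 28/3, 8/3]
R3 ← R3 + (13/3)·R1: [0, -56/3, -16/3]
R3 ← R3 + (2)·R2: [0, 0, 0]
2 nonzero rows, so rank(MB) = 2.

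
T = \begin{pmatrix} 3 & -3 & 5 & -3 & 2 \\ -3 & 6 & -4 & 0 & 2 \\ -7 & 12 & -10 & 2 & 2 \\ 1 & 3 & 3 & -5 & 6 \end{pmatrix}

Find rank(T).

Row reduce to echelon form.
R2 ← R2 + R1: [0, 3, 1, -3, 4]
R3 ← R3 + (7/3)·R1: [0, 5, 5/3, -5, 20/3]
R4 ← R4 − (1/3)·R1: [0, 4, 4/3, -4, 16/3]
R3 ← R3 − (5/3)·R2: [0, 0, 0, 0, 0]
R4 ← R4 − (4/3)·R2: [0, 0, 0, 0, 0]
Echelon form has 2 nonzero rows, so rank(T) = 2.

2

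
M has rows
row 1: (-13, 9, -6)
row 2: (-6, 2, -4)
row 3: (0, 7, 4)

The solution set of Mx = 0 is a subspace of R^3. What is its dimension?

Row reduce to echelon form.
R2 ← R2 − (6/13)·R1: [0, -28/13, -16/13]
R3 ← R3 + (13/4)·R2: [0, 0, 0]
2 nonzero rows, so rank(M) = 2.
M has 3 columns; by rank–nullity, nullity = 3 − 2 = 1.

1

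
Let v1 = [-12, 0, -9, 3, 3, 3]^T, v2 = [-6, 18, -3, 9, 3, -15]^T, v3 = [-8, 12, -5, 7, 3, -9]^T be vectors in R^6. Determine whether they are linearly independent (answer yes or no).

Form the matrix with these vectors as rows and row reduce.
R2 ← R2 − (1/2)·R1: [0, 18, 3/2, 15/2, 3/2, -33/2]
R3 ← R3 − (2/3)·R1: [0, 12, 1, 5, 1, -11]
R3 ← R3 − (2/3)·R2: [0, 0, 0, 0, 0, 0]
2 nonzero rows, so the 3 vectors span a space of dimension 2.
Since 2 < 3, the vectors are linearly dependent.

no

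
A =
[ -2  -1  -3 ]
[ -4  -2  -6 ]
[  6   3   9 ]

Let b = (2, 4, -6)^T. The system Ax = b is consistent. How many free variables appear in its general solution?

Row reduce the augmented matrix [A | b].
R2 ← R2 − (2)·R1: [0, 0, 0, 0]
R3 ← R3 + (3)·R1: [0, 0, 0, 0]
The echelon form has 1 nonzero rows, and every pivot lies in the first 3 columns, so rank(A) = rank([A|b]) = 1.
The system is consistent.
Free variables = (unknowns) − (rank) = 3 − 1 = 2.

2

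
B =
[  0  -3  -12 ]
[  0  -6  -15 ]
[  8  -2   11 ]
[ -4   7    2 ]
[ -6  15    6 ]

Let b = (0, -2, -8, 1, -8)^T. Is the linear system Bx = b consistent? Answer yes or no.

Row reduce the augmented matrix [B | b].
Swap R1 ↔ R3
R4 ← R4 + (1/2)·R1: [0, 6, 15/2, -3]
R5 ← R5 + (3/4)·R1: [0, 27/2, 57/4, -14]
R3 ← R3 − (1/2)·R2: [0, 0, -9/2, 1]
R4 ← R4 + R2: [0, 0, -15/2, -5]
R5 ← R5 + (9/4)·R2: [0, 0, -39/2, -37/2]
R4 ← R4 − (5/3)·R3: [0, 0, 0, -20/3]
R5 ← R5 − (13/3)·R3: [0, 0, 0, -137/6]
R5 ← R5 − (137/40)·R4: [0, 0, 0, 0]
The echelon form has 4 nonzero rows; the last pivot sits in the augmented column, so rank(B) = 3 but rank([B|b]) = 4.
Since the ranks differ, the system is inconsistent.

no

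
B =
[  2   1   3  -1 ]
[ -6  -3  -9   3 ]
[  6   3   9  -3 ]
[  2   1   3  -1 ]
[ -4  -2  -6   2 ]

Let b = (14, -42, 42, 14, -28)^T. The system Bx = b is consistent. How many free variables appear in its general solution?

3

Row reduce the augmented matrix [B | b].
R2 ← R2 + (3)·R1: [0, 0, 0, 0, 0]
R3 ← R3 − (3)·R1: [0, 0, 0, 0, 0]
R4 ← R4 − R1: [0, 0, 0, 0, 0]
R5 ← R5 + (2)·R1: [0, 0, 0, 0, 0]
The echelon form has 1 nonzero rows, and every pivot lies in the first 4 columns, so rank(B) = rank([B|b]) = 1.
The system is consistent.
Free variables = (unknowns) − (rank) = 4 − 1 = 3.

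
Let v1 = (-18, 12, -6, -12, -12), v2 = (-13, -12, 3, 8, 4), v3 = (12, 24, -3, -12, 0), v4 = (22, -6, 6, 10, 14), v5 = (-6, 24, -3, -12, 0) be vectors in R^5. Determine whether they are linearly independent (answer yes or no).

no

Form the matrix with these vectors as rows and row reduce.
R2 ← R2 − (13/18)·R1: [0, -62/3, 22/3, 50/3, 38/3]
R3 ← R3 + (2/3)·R1: [0, 32, -7, -20, -8]
R4 ← R4 + (11/9)·R1: [0, 26/3, -4/3, -14/3, -2/3]
R5 ← R5 − (1/3)·R1: [0, 20, -1, -8, 4]
R3 ← R3 + (48/31)·R2: [0, 0, 135/31, 180/31, 360/31]
R4 ← R4 + (13/31)·R2: [0, 0, 54/31, 72/31, 144/31]
R5 ← R5 + (30/31)·R2: [0, 0, 189/31, 252/31, 504/31]
R4 ← R4 − (2/5)·R3: [0, 0, 0, 0, 0]
R5 ← R5 − (7/5)·R3: [0, 0, 0, 0, 0]
3 nonzero rows, so the 5 vectors span a space of dimension 3.
Since 3 < 5, the vectors are linearly dependent.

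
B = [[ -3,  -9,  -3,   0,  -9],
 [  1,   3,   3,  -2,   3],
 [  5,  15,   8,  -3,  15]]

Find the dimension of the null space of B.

Row reduce to echelon form.
R2 ← R2 + (1/3)·R1: [0, 0, 2, -2, 0]
R3 ← R3 + (5/3)·R1: [0, 0, 3, -3, 0]
R3 ← R3 − (3/2)·R2: [0, 0, 0, 0, 0]
2 nonzero rows, so rank(B) = 2.
B has 5 columns; by rank–nullity, nullity = 5 − 2 = 3.

3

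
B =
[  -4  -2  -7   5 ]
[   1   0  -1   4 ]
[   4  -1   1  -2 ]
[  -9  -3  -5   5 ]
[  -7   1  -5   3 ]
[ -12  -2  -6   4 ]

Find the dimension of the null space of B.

0

Row reduce to echelon form.
R2 ← R2 + (1/4)·R1: [0, -1/2, -11/4, 21/4]
R3 ← R3 + R1: [0, -3, -6, 3]
R4 ← R4 − (9/4)·R1: [0, 3/2, 43/4, -25/4]
R5 ← R5 − (7/4)·R1: [0, 9/2, 29/4, -23/4]
R6 ← R6 − (3)·R1: [0, 4, 15, -11]
R3 ← R3 − (6)·R2: [0, 0, 21/2, -57/2]
R4 ← R4 + (3)·R2: [0, 0, 5/2, 19/2]
R5 ← R5 + (9)·R2: [0, 0, -35/2, 83/2]
R6 ← R6 + (8)·R2: [0, 0, -7, 31]
R4 ← R4 − (5/21)·R3: [0, 0, 0, 114/7]
R5 ← R5 + (5/3)·R3: [0, 0, 0, -6]
R6 ← R6 + (2/3)·R3: [0, 0, 0, 12]
R5 ← R5 + (7/19)·R4: [0, 0, 0, 0]
R6 ← R6 − (14/19)·R4: [0, 0, 0, 0]
4 nonzero rows, so rank(B) = 4.
B has 4 columns; by rank–nullity, nullity = 4 − 4 = 0.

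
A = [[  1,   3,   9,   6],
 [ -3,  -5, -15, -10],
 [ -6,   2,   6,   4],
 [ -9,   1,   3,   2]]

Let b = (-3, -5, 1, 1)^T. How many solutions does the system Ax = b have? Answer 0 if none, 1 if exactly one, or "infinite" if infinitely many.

0

Row reduce the augmented matrix [A | b].
R2 ← R2 + (3)·R1: [0, 4, 12, 8, -14]
R3 ← R3 + (6)·R1: [0, 20, 60, 40, -17]
R4 ← R4 + (9)·R1: [0, 28, 84, 56, -26]
R3 ← R3 − (5)·R2: [0, 0, 0, 0, 53]
R4 ← R4 − (7)·R2: [0, 0, 0, 0, 72]
R4 ← R4 − (72/53)·R3: [0, 0, 0, 0, 0]
The echelon form has 3 nonzero rows; the last pivot sits in the augmented column, so rank(A) = 2 but rank([A|b]) = 3.
Since the ranks differ, the system is inconsistent.
It has no solutions.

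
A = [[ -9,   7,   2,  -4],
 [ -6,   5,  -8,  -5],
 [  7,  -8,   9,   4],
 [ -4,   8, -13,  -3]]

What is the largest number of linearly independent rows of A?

4

Row reduce to echelon form.
R2 ← R2 − (2/3)·R1: [0, 1/3, -28/3, -7/3]
R3 ← R3 + (7/9)·R1: [0, -23/9, 95/9, 8/9]
R4 ← R4 − (4/9)·R1: [0, 44/9, -125/9, -11/9]
R3 ← R3 + (23/3)·R2: [0, 0, -61, -17]
R4 ← R4 − (44/3)·R2: [0, 0, 123, 33]
R4 ← R4 + (123/61)·R3: [0, 0, 0, -78/61]
Echelon form has 4 nonzero rows, so rank(A) = 4.
The rank gives the maximum number of linearly independent rows: 4.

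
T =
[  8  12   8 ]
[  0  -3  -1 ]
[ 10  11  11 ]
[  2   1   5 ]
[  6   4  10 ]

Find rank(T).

3

Row reduce to echelon form.
R3 ← R3 − (5/4)·R1: [0, -4, 1]
R4 ← R4 − (1/4)·R1: [0, -2, 3]
R5 ← R5 − (3/4)·R1: [0, -5, 4]
R3 ← R3 − (4/3)·R2: [0, 0, 7/3]
R4 ← R4 − (2/3)·R2: [0, 0, 11/3]
R5 ← R5 − (5/3)·R2: [0, 0, 17/3]
R4 ← R4 − (11/7)·R3: [0, 0, 0]
R5 ← R5 − (17/7)·R3: [0, 0, 0]
Echelon form has 3 nonzero rows, so rank(T) = 3.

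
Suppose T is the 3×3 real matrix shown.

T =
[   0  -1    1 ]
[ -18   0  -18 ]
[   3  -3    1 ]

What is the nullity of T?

0

Row reduce to echelon form.
Swap R1 ↔ R2
R3 ← R3 + (1/6)·R1: [0, -3, -2]
R3 ← R3 − (3)·R2: [0, 0, -5]
3 nonzero rows, so rank(T) = 3.
T has 3 columns; by rank–nullity, nullity = 3 − 3 = 0.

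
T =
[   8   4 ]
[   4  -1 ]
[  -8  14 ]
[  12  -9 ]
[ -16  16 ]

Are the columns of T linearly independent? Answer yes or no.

yes

Row reduce T to echelon form.
R2 ← R2 − (1/2)·R1: [0, -3]
R3 ← R3 + R1: [0, 18]
R4 ← R4 − (3/2)·R1: [0, -15]
R5 ← R5 + (2)·R1: [0, 24]
R3 ← R3 + (6)·R2: [0, 0]
R4 ← R4 − (5)·R2: [0, 0]
R5 ← R5 + (8)·R2: [0, 0]
2 pivots among 2 columns.
Every column is a pivot column, so the columns are linearly independent.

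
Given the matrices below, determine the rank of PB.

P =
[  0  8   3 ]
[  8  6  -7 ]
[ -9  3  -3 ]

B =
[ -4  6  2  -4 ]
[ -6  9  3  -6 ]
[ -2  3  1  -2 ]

1

First compute PB:
[[-54,  81,  27, -54],
 [-54,  81,  27, -54],
 [ 24, -36, -12,  24]]
Now row reduce the product.
R2 ← R2 − R1: [0, 0, 0, 0]
R3 ← R3 + (4/9)·R1: [0, 0, 0, 0]
1 nonzero row, so rank(PB) = 1.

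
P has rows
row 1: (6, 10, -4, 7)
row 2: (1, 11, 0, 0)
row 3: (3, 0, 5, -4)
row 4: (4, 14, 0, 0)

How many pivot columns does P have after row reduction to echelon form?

Row reduce to echelon form.
R2 ← R2 − (1/6)·R1: [0, 28/3, 2/3, -7/6]
R3 ← R3 − (1/2)·R1: [0, -5, 7, -15/2]
R4 ← R4 − (2/3)·R1: [0, 22/3, 8/3, -14/3]
R3 ← R3 + (15/28)·R2: [0, 0, 103/14, -65/8]
R4 ← R4 − (11/14)·R2: [0, 0, 15/7, -15/4]
R4 ← R4 − (30/103)·R3: [0, 0, 0, -285/206]
Echelon form has 4 nonzero rows, so rank(P) = 4.
Each nonzero row contributes one pivot column: 4 pivot columns.

4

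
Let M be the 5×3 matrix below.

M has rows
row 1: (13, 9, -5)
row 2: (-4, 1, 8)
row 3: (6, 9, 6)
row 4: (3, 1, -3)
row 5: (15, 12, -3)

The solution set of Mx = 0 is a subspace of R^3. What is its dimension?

Row reduce to echelon form.
R2 ← R2 + (4/13)·R1: [0, 49/13, 84/13]
R3 ← R3 − (6/13)·R1: [0, 63/13, 108/13]
R4 ← R4 − (3/13)·R1: [0, -14/13, -24/13]
R5 ← R5 − (15/13)·R1: [0, 21/13, 36/13]
R3 ← R3 − (9/7)·R2: [0, 0, 0]
R4 ← R4 + (2/7)·R2: [0, 0, 0]
R5 ← R5 − (3/7)·R2: [0, 0, 0]
2 nonzero rows, so rank(M) = 2.
M has 3 columns; by rank–nullity, nullity = 3 − 2 = 1.

1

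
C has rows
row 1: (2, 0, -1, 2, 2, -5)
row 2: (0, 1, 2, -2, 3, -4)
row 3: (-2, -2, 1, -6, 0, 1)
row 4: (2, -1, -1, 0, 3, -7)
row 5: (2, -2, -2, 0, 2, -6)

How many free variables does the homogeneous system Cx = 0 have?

3

Row reduce to echelon form.
R3 ← R3 + R1: [0, -2, 0, -4, 2, -4]
R4 ← R4 − R1: [0, -1, 0, -2, 1, -2]
R5 ← R5 − R1: [0, -2, -1, -2, 0, -1]
R3 ← R3 + (2)·R2: [0, 0, 4, -8, 8, -12]
R4 ← R4 + R2: [0, 0, 2, -4, 4, -6]
R5 ← R5 + (2)·R2: [0, 0, 3, -6, 6, -9]
R4 ← R4 − (1/2)·R3: [0, 0, 0, 0, 0, 0]
R5 ← R5 − (3/4)·R3: [0, 0, 0, 0, 0, 0]
3 nonzero rows, so rank(C) = 3.
C has 6 columns; by rank–nullity, nullity = 6 − 3 = 3.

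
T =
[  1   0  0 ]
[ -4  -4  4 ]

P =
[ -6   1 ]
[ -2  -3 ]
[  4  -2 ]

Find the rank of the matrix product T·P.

First compute TP:
[[ -6,   1],
 [ 48,   0]]
Now row reduce the product.
R2 ← R2 + (8)·R1: [0, 8]
2 nonzero rows, so rank(TP) = 2.

2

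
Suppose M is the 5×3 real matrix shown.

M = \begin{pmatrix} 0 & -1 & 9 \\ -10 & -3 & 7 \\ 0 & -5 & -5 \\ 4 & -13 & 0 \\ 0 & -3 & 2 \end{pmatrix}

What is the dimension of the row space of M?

Row reduce to echelon form.
Swap R1 ↔ R2
R4 ← R4 + (2/5)·R1: [0, -71/5, 14/5]
R3 ← R3 − (5)·R2: [0, 0, -50]
R4 ← R4 − (71/5)·R2: [0, 0, -125]
R5 ← R5 − (3)·R2: [0, 0, -25]
R4 ← R4 − (5/2)·R3: [0, 0, 0]
R5 ← R5 − (1/2)·R3: [0, 0, 0]
Echelon form has 3 nonzero rows, so rank(M) = 3.
The row space has dimension equal to the rank: 3.

3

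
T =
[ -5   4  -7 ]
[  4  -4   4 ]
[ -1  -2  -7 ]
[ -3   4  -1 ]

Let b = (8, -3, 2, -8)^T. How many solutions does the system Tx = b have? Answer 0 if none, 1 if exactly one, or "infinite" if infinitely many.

0

Row reduce the augmented matrix [T | b].
R2 ← R2 + (4/5)·R1: [0, -4/5, -8/5, 17/5]
R3 ← R3 − (1/5)·R1: [0, -14/5, -28/5, 2/5]
R4 ← R4 − (3/5)·R1: [0, 8/5, 16/5, -64/5]
R3 ← R3 − (7/2)·R2: [0, 0, 0, -23/2]
R4 ← R4 + (2)·R2: [0, 0, 0, -6]
R4 ← R4 − (12/23)·R3: [0, 0, 0, 0]
The echelon form has 3 nonzero rows; the last pivot sits in the augmented column, so rank(T) = 2 but rank([T|b]) = 3.
Since the ranks differ, the system is inconsistent.
It has no solutions.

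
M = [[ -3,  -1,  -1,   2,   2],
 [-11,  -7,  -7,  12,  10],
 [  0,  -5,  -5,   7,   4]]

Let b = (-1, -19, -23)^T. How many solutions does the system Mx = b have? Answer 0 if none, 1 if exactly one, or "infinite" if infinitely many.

Row reduce the augmented matrix [M | b].
R2 ← R2 − (11/3)·R1: [0, -10/3, -10/3, 14/3, 8/3, -46/3]
R3 ← R3 − (3/2)·R2: [0, 0, 0, 0, 0, 0]
The echelon form has 2 nonzero rows, and every pivot lies in the first 5 columns, so rank(M) = rank([M|b]) = 2.
The system is consistent.
rank = 2 < 5 unknowns, so there are infinitely many solutions.

infinite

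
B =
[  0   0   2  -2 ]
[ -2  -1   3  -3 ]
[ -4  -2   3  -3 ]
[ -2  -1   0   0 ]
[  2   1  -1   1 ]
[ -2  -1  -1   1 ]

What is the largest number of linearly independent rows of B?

Row reduce to echelon form.
Swap R1 ↔ R2
R3 ← R3 − (2)·R1: [0, 0, -3, 3]
R4 ← R4 − R1: [0, 0, -3, 3]
R5 ← R5 + R1: [0, 0, 2, -2]
R6 ← R6 − R1: [0, 0, -4, 4]
R3 ← R3 + (3/2)·R2: [0, 0, 0, 0]
R4 ← R4 + (3/2)·R2: [0, 0, 0, 0]
R5 ← R5 − R2: [0, 0, 0, 0]
R6 ← R6 + (2)·R2: [0, 0, 0, 0]
Echelon form has 2 nonzero rows, so rank(B) = 2.
The rank gives the maximum number of linearly independent rows: 2.

2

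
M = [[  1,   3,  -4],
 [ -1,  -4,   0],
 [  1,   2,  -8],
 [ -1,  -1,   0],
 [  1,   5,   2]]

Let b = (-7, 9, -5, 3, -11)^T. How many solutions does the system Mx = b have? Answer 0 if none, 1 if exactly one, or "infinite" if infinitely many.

Row reduce the augmented matrix [M | b].
R2 ← R2 + R1: [0, -1, -4, 2]
R3 ← R3 − R1: [0, -1, -4, 2]
R4 ← R4 + R1: [0, 2, -4, -4]
R5 ← R5 − R1: [0, 2, 6, -4]
R3 ← R3 − R2: [0, 0, 0, 0]
R4 ← R4 + (2)·R2: [0, 0, -12, 0]
R5 ← R5 + (2)·R2: [0, 0, -2, 0]
Swap R3 ↔ R4
R5 ← R5 − (1/6)·R3: [0, 0, 0, 0]
The echelon form has 3 nonzero rows, and every pivot lies in the first 3 columns, so rank(M) = rank([M|b]) = 3.
The system is consistent.
rank = 3 = number of unknowns, so the solution is unique.

1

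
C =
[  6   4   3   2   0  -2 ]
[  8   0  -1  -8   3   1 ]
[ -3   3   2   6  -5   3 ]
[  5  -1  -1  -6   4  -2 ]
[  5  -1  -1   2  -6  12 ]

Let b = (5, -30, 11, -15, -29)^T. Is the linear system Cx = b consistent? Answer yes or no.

Row reduce the augmented matrix [C | b].
R2 ← R2 − (4/3)·R1: [0, -16/3, -5, -32/3, 3, 11/3, -110/3]
R3 ← R3 + (1/2)·R1: [0, 5, 7/2, 7, -5, 2, 27/2]
R4 ← R4 − (5/6)·R1: [0, -13/3, -7/2, -23/3, 4, -1/3, -115/6]
R5 ← R5 − (5/6)·R1: [0, -13/3, -7/2, 1/3, -6, 41/3, -199/6]
R3 ← R3 + (15/16)·R2: [0, 0, -19/16, -3, -35/16, 87/16, -167/8]
R4 ← R4 − (13/16)·R2: [0, 0, 9/16, 1, 25/16, -53/16, 85/8]
R5 ← R5 − (13/16)·R2: [0, 0, 9/16, 9, -135/16, 171/16, -27/8]
R4 ← R4 + (9/19)·R3: [0, 0, 0, -8/19, 10/19, -14/19, 14/19]
R5 ← R5 + (9/19)·R3: [0, 0, 0, 144/19, -180/19, 252/19, -252/19]
R5 ← R5 + (18)·R4: [0, 0, 0, 0, 0, 0, 0]
The echelon form has 4 nonzero rows, and every pivot lies in the first 6 columns, so rank(C) = rank([C|b]) = 4.
The system is consistent.

yes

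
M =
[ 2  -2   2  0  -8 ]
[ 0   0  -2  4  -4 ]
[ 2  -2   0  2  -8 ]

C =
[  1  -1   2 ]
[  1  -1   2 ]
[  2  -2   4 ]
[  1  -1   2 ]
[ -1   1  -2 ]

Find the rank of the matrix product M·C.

First compute MC:
[[ 12, -12,  24],
 [  4,  -4,   8],
 [ 10, -10,  20]]
Now row reduce the product.
R2 ← R2 − (1/3)·R1: [0, 0, 0]
R3 ← R3 − (5/6)·R1: [0, 0, 0]
1 nonzero row, so rank(MC) = 1.

1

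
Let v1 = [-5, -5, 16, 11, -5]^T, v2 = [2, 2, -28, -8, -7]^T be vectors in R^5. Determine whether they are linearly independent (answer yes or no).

yes

Form the matrix with these vectors as rows and row reduce.
R2 ← R2 + (2/5)·R1: [0, 0, -108/5, -18/5, -9]
2 nonzero rows, so the 2 vectors span a space of dimension 2.
Since 2 = 2, the vectors are linearly independent.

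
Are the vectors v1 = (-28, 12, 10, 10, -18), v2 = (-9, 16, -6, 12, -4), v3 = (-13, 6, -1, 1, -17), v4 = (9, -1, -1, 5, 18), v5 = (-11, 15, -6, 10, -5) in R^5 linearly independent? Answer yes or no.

yes

Form the matrix with these vectors as rows and row reduce.
R2 ← R2 − (9/28)·R1: [0, 85/7, -129/14, 123/14, 25/14]
R3 ← R3 − (13/28)·R1: [0, 3/7, -79/14, -51/14, -121/14]
R4 ← R4 + (9/28)·R1: [0, 20/7, 31/14, 115/14, 171/14]
R5 ← R5 − (11/28)·R1: [0, 72/7, -139/14, 85/14, 29/14]
R3 ← R3 − (3/85)·R2: [0, 0, -452/85, -336/85, -148/17]
R4 ← R4 − (4/17)·R2: [0, 0, 149/34, 209/34, 401/34]
R5 ← R5 − (72/85)·R2: [0, 0, -361/170, -233/170, 19/34]
R4 ← R4 + (745/904)·R3: [0, 0, 0, 653/226, 522/113]
R5 ← R5 − (361/904)·R3: [0, 0, 0, 47/226, 456/113]
R5 ← R5 − (47/653)·R4: [0, 0, 0, 0, 2418/653]
5 nonzero rows, so the 5 vectors span a space of dimension 5.
Since 5 = 5, the vectors are linearly independent.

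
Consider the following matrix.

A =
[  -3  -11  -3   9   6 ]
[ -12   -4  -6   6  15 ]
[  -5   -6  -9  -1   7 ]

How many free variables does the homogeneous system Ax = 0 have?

2

Row reduce to echelon form.
R2 ← R2 − (4)·R1: [0, 40, 6, -30, -9]
R3 ← R3 − (5/3)·R1: [0, 37/3, -4, -16, -3]
R3 ← R3 − (37/120)·R2: [0, 0, -117/20, -27/4, -9/40]
3 nonzero rows, so rank(A) = 3.
A has 5 columns; by rank–nullity, nullity = 5 − 3 = 2.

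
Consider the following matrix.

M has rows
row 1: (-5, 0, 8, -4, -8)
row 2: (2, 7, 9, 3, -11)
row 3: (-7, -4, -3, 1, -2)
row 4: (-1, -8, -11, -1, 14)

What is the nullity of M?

1

Row reduce to echelon form.
R2 ← R2 + (2/5)·R1: [0, 7, 61/5, 7/5, -71/5]
R3 ← R3 − (7/5)·R1: [0, -4, -71/5, 33/5, 46/5]
R4 ← R4 − (1/5)·R1: [0, -8, -63/5, -1/5, 78/5]
R3 ← R3 + (4/7)·R2: [0, 0, -253/35, 37/5, 38/35]
R4 ← R4 + (8/7)·R2: [0, 0, 47/35, 7/5, -22/35]
R4 ← R4 + (47/253)·R3: [0, 0, 0, 702/253, -108/253]
4 nonzero rows, so rank(M) = 4.
M has 5 columns; by rank–nullity, nullity = 5 − 4 = 1.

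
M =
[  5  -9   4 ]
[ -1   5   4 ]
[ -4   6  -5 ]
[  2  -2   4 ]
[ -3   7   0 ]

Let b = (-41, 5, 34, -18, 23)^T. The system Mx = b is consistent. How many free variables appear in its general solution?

Row reduce the augmented matrix [M | b].
R2 ← R2 + (1/5)·R1: [0, 16/5, 24/5, -16/5]
R3 ← R3 + (4/5)·R1: [0, -6/5, -9/5, 6/5]
R4 ← R4 − (2/5)·R1: [0, 8/5, 12/5, -8/5]
R5 ← R5 + (3/5)·R1: [0, 8/5, 12/5, -8/5]
R3 ← R3 + (3/8)·R2: [0, 0, 0, 0]
R4 ← R4 − (1/2)·R2: [0, 0, 0, 0]
R5 ← R5 − (1/2)·R2: [0, 0, 0, 0]
The echelon form has 2 nonzero rows, and every pivot lies in the first 3 columns, so rank(M) = rank([M|b]) = 2.
The system is consistent.
Free variables = (unknowns) − (rank) = 3 − 2 = 1.

1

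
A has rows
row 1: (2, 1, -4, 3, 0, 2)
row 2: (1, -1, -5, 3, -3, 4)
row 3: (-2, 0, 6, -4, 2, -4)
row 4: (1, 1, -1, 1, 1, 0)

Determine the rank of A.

2

Row reduce to echelon form.
R2 ← R2 − (1/2)·R1: [0, -3/2, -3, 3/2, -3, 3]
R3 ← R3 + R1: [0, 1, 2, -1, 2, -2]
R4 ← R4 − (1/2)·R1: [0, 1/2, 1, -1/2, 1, -1]
R3 ← R3 + (2/3)·R2: [0, 0, 0, 0, 0, 0]
R4 ← R4 + (1/3)·R2: [0, 0, 0, 0, 0, 0]
Echelon form has 2 nonzero rows, so rank(A) = 2.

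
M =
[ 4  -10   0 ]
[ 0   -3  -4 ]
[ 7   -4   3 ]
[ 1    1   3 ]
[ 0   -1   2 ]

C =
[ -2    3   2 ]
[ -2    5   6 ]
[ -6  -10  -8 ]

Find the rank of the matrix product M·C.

First compute MC:
[[ 12, -38, -52],
 [ 30,  25,  14],
 [-24, -29, -34],
 [-22, -22, -16],
 [-10, -25, -22]]
Now row reduce the product.
R2 ← R2 − (5/2)·R1: [0, 120, 144]
R3 ← R3 + (2)·R1: [0, -105, -138]
R4 ← R4 + (11/6)·R1: [0, -275/3, -334/3]
R5 ← R5 + (5/6)·R1: [0, -170/3, -196/3]
R3 ← R3 + (7/8)·R2: [0, 0, -12]
R4 ← R4 + (55/72)·R2: [0, 0, -4/3]
R5 ← R5 + (17/36)·R2: [0, 0, 8/3]
R4 ← R4 − (1/9)·R3: [0, 0, 0]
R5 ← R5 + (2/9)·R3: [0, 0, 0]
3 nonzero rows, so rank(MC) = 3.

3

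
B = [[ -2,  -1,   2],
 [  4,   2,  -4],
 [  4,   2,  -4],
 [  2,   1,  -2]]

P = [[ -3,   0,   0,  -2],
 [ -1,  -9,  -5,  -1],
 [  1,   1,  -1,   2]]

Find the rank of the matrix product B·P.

First compute BP:
[[  9,  11,   3,   9],
 [-18, -22,  -6, -18],
 [-18, -22,  -6, -18],
 [ -9, -11,  -3,  -9]]
Now row reduce the product.
R2 ← R2 + (2)·R1: [0, 0, 0, 0]
R3 ← R3 + (2)·R1: [0, 0, 0, 0]
R4 ← R4 + R1: [0, 0, 0, 0]
1 nonzero row, so rank(BP) = 1.

1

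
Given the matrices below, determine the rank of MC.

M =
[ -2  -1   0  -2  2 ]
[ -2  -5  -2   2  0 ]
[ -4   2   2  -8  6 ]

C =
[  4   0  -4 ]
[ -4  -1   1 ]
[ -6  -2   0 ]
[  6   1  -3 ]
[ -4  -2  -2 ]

2

First compute MC:
[[-24,  -5,   9],
 [ 36,  11,  -3],
 [-108, -26,  30]]
Now row reduce the product.
R2 ← R2 + (3/2)·R1: [0, 7/2, 21/2]
R3 ← R3 − (9/2)·R1: [0, -7/2, -21/2]
R3 ← R3 + R2: [0, 0, 0]
2 nonzero rows, so rank(MC) = 2.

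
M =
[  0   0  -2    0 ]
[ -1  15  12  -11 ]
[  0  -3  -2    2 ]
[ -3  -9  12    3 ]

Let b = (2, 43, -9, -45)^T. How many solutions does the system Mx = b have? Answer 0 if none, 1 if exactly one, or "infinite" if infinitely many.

infinite

Row reduce the augmented matrix [M | b].
Swap R1 ↔ R2
R4 ← R4 − (3)·R1: [0, -54, -24, 36, -174]
Swap R2 ↔ R3
R4 ← R4 − (18)·R2: [0, 0, 12, 0, -12]
R4 ← R4 + (6)·R3: [0, 0, 0, 0, 0]
The echelon form has 3 nonzero rows, and every pivot lies in the first 4 columns, so rank(M) = rank([M|b]) = 3.
The system is consistent.
rank = 3 < 4 unknowns, so there are infinitely many solutions.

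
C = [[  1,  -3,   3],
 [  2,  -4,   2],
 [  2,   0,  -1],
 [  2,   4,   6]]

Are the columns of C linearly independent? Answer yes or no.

Row reduce C to echelon form.
R2 ← R2 − (2)·R1: [0, 2, -4]
R3 ← R3 − (2)·R1: [0, 6, -7]
R4 ← R4 − (2)·R1: [0, 10, 0]
R3 ← R3 − (3)·R2: [0, 0, 5]
R4 ← R4 − (5)·R2: [0, 0, 20]
R4 ← R4 − (4)·R3: [0, 0, 0]
3 pivots among 3 columns.
Every column is a pivot column, so the columns are linearly independent.

yes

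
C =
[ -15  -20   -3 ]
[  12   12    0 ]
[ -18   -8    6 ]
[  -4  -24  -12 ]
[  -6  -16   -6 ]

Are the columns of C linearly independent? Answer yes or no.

Row reduce C to echelon form.
R2 ← R2 + (4/5)·R1: [0, -4, -12/5]
R3 ← R3 − (6/5)·R1: [0, 16, 48/5]
R4 ← R4 − (4/15)·R1: [0, -56/3, -56/5]
R5 ← R5 − (2/5)·R1: [0, -8, -24/5]
R3 ← R3 + (4)·R2: [0, 0, 0]
R4 ← R4 − (14/3)·R2: [0, 0, 0]
R5 ← R5 − (2)·R2: [0, 0, 0]
2 pivots among 3 columns.
Only 2 < 3 pivot columns, so the columns are linearly dependent.

no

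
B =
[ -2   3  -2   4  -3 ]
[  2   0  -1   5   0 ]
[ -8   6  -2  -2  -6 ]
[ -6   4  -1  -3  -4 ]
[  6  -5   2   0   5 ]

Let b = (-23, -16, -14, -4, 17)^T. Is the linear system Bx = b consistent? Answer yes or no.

yes

Row reduce the augmented matrix [B | b].
R2 ← R2 + R1: [0, 3, -3, 9, -3, -39]
R3 ← R3 − (4)·R1: [0, -6, 6, -18, 6, 78]
R4 ← R4 − (3)·R1: [0, -5, 5, -15, 5, 65]
R5 ← R5 + (3)·R1: [0, 4, -4, 12, -4, -52]
R3 ← R3 + (2)·R2: [0, 0, 0, 0, 0, 0]
R4 ← R4 + (5/3)·R2: [0, 0, 0, 0, 0, 0]
R5 ← R5 − (4/3)·R2: [0, 0, 0, 0, 0, 0]
The echelon form has 2 nonzero rows, and every pivot lies in the first 5 columns, so rank(B) = rank([B|b]) = 2.
The system is consistent.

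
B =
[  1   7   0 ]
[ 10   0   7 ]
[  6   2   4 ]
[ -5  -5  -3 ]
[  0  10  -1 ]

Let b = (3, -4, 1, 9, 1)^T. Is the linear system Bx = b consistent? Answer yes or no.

Row reduce the augmented matrix [B | b].
R2 ← R2 − (10)·R1: [0, -70, 7, -34]
R3 ← R3 − (6)·R1: [0, -40, 4, -17]
R4 ← R4 + (5)·R1: [0, 30, -3, 24]
R3 ← R3 − (4/7)·R2: [0, 0, 0, 17/7]
R4 ← R4 + (3/7)·R2: [0, 0, 0, 66/7]
R5 ← R5 + (1/7)·R2: [0, 0, 0, -27/7]
R4 ← R4 − (66/17)·R3: [0, 0, 0, 0]
R5 ← R5 + (27/17)·R3: [0, 0, 0, 0]
The echelon form has 3 nonzero rows; the last pivot sits in the augmented column, so rank(B) = 2 but rank([B|b]) = 3.
Since the ranks differ, the system is inconsistent.

no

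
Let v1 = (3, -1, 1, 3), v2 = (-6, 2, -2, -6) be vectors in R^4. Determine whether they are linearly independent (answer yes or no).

Form the matrix with these vectors as rows and row reduce.
R2 ← R2 + (2)·R1: [0, 0, 0, 0]
1 nonzero row, so the 2 vectors span a space of dimension 1.
Since 1 < 2, the vectors are linearly dependent.

no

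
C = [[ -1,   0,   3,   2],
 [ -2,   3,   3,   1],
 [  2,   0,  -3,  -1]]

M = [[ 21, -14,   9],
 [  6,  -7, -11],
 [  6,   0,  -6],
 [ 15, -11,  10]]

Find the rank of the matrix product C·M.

3

First compute CM:
[[ 27,  -8,  -7],
 [  9,  -4, -59],
 [  9, -17,  26]]
Now row reduce the product.
R2 ← R2 − (1/3)·R1: [0, -4/3, -170/3]
R3 ← R3 − (1/3)·R1: [0, -43/3, 85/3]
R3 ← R3 − (43/4)·R2: [0, 0, 1275/2]
3 nonzero rows, so rank(CM) = 3.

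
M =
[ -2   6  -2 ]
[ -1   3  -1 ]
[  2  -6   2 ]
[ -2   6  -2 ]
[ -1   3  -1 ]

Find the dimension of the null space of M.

Row reduce to echelon form.
R2 ← R2 − (1/2)·R1: [0, 0, 0]
R3 ← R3 + R1: [0, 0, 0]
R4 ← R4 − R1: [0, 0, 0]
R5 ← R5 − (1/2)·R1: [0, 0, 0]
1 nonzero row, so rank(M) = 1.
M has 3 columns; by rank–nullity, nullity = 3 − 1 = 2.

2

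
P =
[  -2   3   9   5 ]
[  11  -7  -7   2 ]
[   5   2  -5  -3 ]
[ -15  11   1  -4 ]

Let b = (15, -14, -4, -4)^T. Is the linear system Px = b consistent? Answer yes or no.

Row reduce the augmented matrix [P | b].
R2 ← R2 + (11/2)·R1: [0, 19/2, 85/2, 59/2, 137/2]
R3 ← R3 + (5/2)·R1: [0, 19/2, 35/2, 19/2, 67/2]
R4 ← R4 − (15/2)·R1: [0, -23/2, -133/2, -83/2, -233/2]
R3 ← R3 − R2: [0, 0, -25, -20, -35]
R4 ← R4 + (23/19)·R2: [0, 0, -286/19, -110/19, -638/19]
R4 ← R4 − (286/475)·R3: [0, 0, 0, 594/95, -1188/95]
The echelon form has 4 nonzero rows, and every pivot lies in the first 4 columns, so rank(P) = rank([P|b]) = 4.
The system is consistent.

yes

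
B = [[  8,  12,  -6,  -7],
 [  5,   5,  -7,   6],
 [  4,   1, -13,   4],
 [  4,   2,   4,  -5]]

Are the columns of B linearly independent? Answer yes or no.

yes

Row reduce B to echelon form.
R2 ← R2 − (5/8)·R1: [0, -5/2, -13/4, 83/8]
R3 ← R3 − (1/2)·R1: [0, -5, -10, 15/2]
R4 ← R4 − (1/2)·R1: [0, -4, 7, -3/2]
R3 ← R3 − (2)·R2: [0, 0, -7/2, -53/4]
R4 ← R4 − (8/5)·R2: [0, 0, 61/5, -181/10]
R4 ← R4 + (122/35)·R3: [0, 0, 0, -450/7]
4 pivots among 4 columns.
Every column is a pivot column, so the columns are linearly independent.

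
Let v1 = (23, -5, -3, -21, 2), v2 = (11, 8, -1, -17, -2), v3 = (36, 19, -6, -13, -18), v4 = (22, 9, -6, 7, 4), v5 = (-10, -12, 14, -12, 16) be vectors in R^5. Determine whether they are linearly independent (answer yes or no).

Form the matrix with these vectors as rows and row reduce.
R2 ← R2 − (11/23)·R1: [0, 239/23, 10/23, -160/23, -68/23]
R3 ← R3 − (36/23)·R1: [0, 617/23, -30/23, 457/23, -486/23]
R4 ← R4 − (22/23)·R1: [0, 317/23, -72/23, 623/23, 48/23]
R5 ← R5 + (10/23)·R1: [0, -326/23, 292/23, -486/23, 388/23]
R3 ← R3 − (617/239)·R2: [0, 0, -580/239, 9041/239, -3226/239]
R4 ← R4 − (317/239)·R2: [0, 0, -886/239, 8679/239, 1436/239]
R5 ← R5 + (326/239)·R2: [0, 0, 3176/239, -7318/239, 3068/239]
R4 ← R4 − (443/290)·R3: [0, 0, 0, -6227/290, 3861/145]
R5 ← R5 + (794/145)·R3: [0, 0, 0, 25596/145, -8856/145]
R5 ← R5 + (51192/6227)·R4: [0, 0, 0, 0, 75600/479]
5 nonzero rows, so the 5 vectors span a space of dimension 5.
Since 5 = 5, the vectors are linearly independent.

yes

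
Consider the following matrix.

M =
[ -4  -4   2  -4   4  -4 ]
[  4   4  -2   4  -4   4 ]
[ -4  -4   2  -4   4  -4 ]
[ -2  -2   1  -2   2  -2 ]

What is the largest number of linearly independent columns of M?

1

Row reduce to echelon form.
R2 ← R2 + R1: [0, 0, 0, 0, 0, 0]
R3 ← R3 − R1: [0, 0, 0, 0, 0, 0]
R4 ← R4 − (1/2)·R1: [0, 0, 0, 0, 0, 0]
Echelon form has 1 nonzero row, so rank(M) = 1.
The rank gives the maximum number of linearly independent columns: 1.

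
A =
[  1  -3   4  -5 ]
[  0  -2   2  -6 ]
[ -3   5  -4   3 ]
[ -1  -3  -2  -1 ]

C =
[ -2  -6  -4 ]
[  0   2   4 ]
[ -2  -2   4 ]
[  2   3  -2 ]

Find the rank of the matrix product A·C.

First compute AC:
[[-20, -35,  10],
 [-16, -26,  12],
 [ 20,  45,  10],
 [  4,   1, -14]]
Now row reduce the product.
R2 ← R2 − (4/5)·R1: [0, 2, 4]
R3 ← R3 + R1: [0, 10, 20]
R4 ← R4 + (1/5)·R1: [0, -6, -12]
R3 ← R3 − (5)·R2: [0, 0, 0]
R4 ← R4 + (3)·R2: [0, 0, 0]
2 nonzero rows, so rank(AC) = 2.

2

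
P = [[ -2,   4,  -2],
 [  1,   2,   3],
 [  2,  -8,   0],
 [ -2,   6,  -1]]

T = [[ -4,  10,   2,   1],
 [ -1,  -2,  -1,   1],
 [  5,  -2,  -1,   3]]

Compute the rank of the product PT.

First compute PT:
[[ -6, -24,  -6,  -4],
 [  9,   0,  -3,  12],
 [  0,  36,  12,  -6],
 [ -3, -30,  -9,   1]]
Now row reduce the product.
R2 ← R2 + (3/2)·R1: [0, -36, -12, 6]
R4 ← R4 − (1/2)·R1: [0, -18, -6, 3]
R3 ← R3 + R2: [0, 0, 0, 0]
R4 ← R4 − (1/2)·R2: [0, 0, 0, 0]
2 nonzero rows, so rank(PT) = 2.

2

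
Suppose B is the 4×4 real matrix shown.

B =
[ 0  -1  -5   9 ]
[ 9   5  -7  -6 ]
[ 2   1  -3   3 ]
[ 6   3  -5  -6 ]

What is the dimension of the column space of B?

Row reduce to echelon form.
Swap R1 ↔ R2
R3 ← R3 − (2/9)·R1: [0, -1/9, -13/9, 13/3]
R4 ← R4 − (2/3)·R1: [0, -1/3, -1/3, -2]
R3 ← R3 − (1/9)·R2: [0, 0, -8/9, 10/3]
R4 ← R4 − (1/3)·R2: [0, 0, 4/3, -5]
R4 ← R4 + (3/2)·R3: [0, 0, 0, 0]
Echelon form has 3 nonzero rows, so rank(B) = 3.
The column space has dimension equal to the rank: 3.

3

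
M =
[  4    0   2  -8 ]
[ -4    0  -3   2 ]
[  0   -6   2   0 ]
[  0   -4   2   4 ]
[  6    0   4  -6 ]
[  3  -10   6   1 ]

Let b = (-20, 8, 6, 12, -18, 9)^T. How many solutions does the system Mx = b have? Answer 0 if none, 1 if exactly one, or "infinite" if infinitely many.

infinite

Row reduce the augmented matrix [M | b].
R2 ← R2 + R1: [0, 0, -1, -6, -12]
R5 ← R5 − (3/2)·R1: [0, 0, 1, 6, 12]
R6 ← R6 − (3/4)·R1: [0, -10, 9/2, 7, 24]
Swap R2 ↔ R3
R4 ← R4 − (2/3)·R2: [0, 0, 2/3, 4, 8]
R6 ← R6 − (5/3)·R2: [0, 0, 7/6, 7, 14]
R4 ← R4 + (2/3)·R3: [0, 0, 0, 0, 0]
R5 ← R5 + R3: [0, 0, 0, 0, 0]
R6 ← R6 + (7/6)·R3: [0, 0, 0, 0, 0]
The echelon form has 3 nonzero rows, and every pivot lies in the first 4 columns, so rank(M) = rank([M|b]) = 3.
The system is consistent.
rank = 3 < 4 unknowns, so there are infinitely many solutions.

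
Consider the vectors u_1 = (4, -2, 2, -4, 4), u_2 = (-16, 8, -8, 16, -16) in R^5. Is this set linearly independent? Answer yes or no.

no

Form the matrix with these vectors as rows and row reduce.
R2 ← R2 + (4)·R1: [0, 0, 0, 0, 0]
1 nonzero row, so the 2 vectors span a space of dimension 1.
Since 1 < 2, the vectors are linearly dependent.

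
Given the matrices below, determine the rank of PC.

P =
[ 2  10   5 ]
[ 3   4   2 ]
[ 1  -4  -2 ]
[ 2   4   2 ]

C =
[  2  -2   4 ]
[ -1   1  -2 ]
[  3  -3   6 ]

First compute PC:
[[  9,  -9,  18],
 [  8,  -8,  16],
 [  0,   0,   0],
 [  6,  -6,  12]]
Now row reduce the product.
R2 ← R2 − (8/9)·R1: [0, 0, 0]
R4 ← R4 − (2/3)·R1: [0, 0, 0]
1 nonzero row, so rank(PC) = 1.

1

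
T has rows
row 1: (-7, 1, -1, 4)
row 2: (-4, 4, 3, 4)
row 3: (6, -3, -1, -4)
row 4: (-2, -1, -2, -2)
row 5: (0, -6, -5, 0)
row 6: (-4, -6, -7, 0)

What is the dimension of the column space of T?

4

Row reduce to echelon form.
R2 ← R2 − (4/7)·R1: [0, 24/7, 25/7, 12/7]
R3 ← R3 + (6/7)·R1: [0, -15/7, -13/7, -4/7]
R4 ← R4 − (2/7)·R1: [0, -9/7, -12/7, -22/7]
R6 ← R6 − (4/7)·R1: [0, -46/7, -45/7, -16/7]
R3 ← R3 + (5/8)·R2: [0, 0, 3/8, 1/2]
R4 ← R4 + (3/8)·R2: [0, 0, -3/8, -5/2]
R5 ← R5 + (7/4)·R2: [0, 0, 5/4, 3]
R6 ← R6 + (23/12)·R2: [0, 0, 5/12, 1]
R4 ← R4 + R3: [0, 0, 0, -2]
R5 ← R5 − (10/3)·R3: [0, 0, 0, 4/3]
R6 ← R6 − (10/9)·R3: [0, 0, 0, 4/9]
R5 ← R5 + (2/3)·R4: [0, 0, 0, 0]
R6 ← R6 + (2/9)·R4: [0, 0, 0, 0]
Echelon form has 4 nonzero rows, so rank(T) = 4.
The column space has dimension equal to the rank: 4.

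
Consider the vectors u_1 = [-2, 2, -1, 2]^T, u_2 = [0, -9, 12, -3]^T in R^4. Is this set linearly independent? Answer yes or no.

Form the matrix with these vectors as rows and row reduce.
2 nonzero rows, so the 2 vectors span a space of dimension 2.
Since 2 = 2, the vectors are linearly independent.

yes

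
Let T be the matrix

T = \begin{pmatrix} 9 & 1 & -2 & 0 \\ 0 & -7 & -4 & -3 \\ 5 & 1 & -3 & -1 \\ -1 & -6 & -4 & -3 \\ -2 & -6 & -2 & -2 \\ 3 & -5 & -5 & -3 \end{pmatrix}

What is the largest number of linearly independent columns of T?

3

Row reduce to echelon form.
R3 ← R3 − (5/9)·R1: [0, 4/9, -17/9, -1]
R4 ← R4 + (1/9)·R1: [0, -53/9, -38/9, -3]
R5 ← R5 + (2/9)·R1: [0, -52/9, -22/9, -2]
R6 ← R6 − (1/3)·R1: [0, -16/3, -13/3, -3]
R3 ← R3 + (4/63)·R2: [0, 0, -15/7, -25/21]
R4 ← R4 − (53/63)·R2: [0, 0, -6/7, -10/21]
R5 ← R5 − (52/63)·R2: [0, 0, 6/7, 10/21]
R6 ← R6 − (16/21)·R2: [0, 0, -9/7, -5/7]
R4 ← R4 − (2/5)·R3: [0, 0, 0, 0]
R5 ← R5 + (2/5)·R3: [0, 0, 0, 0]
R6 ← R6 − (3/5)·R3: [0, 0, 0, 0]
Echelon form has 3 nonzero rows, so rank(T) = 3.
The rank gives the maximum number of linearly independent columns: 3.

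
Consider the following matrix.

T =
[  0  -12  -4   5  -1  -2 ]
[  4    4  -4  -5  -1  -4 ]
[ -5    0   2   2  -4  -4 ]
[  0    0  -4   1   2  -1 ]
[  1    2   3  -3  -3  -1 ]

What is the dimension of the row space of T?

4

Row reduce to echelon form.
Swap R1 ↔ R2
R3 ← R3 + (5/4)·R1: [0, 5, -3, -17/4, -21/4, -9]
R5 ← R5 − (1/4)·R1: [0, 1, 4, -7/4, -11/4, 0]
R3 ← R3 + (5/12)·R2: [0, 0, -14/3, -13/6, -17/3, -59/6]
R5 ← R5 + (1/12)·R2: [0, 0, 11/3, -4/3, -17/6, -1/6]
R4 ← R4 − (6/7)·R3: [0, 0, 0, 20/7, 48/7, 52/7]
R5 ← R5 + (11/14)·R3: [0, 0, 0, -85/28, -51/7, -221/28]
R5 ← R5 + (17/16)·R4: [0, 0, 0, 0, 0, 0]
Echelon form has 4 nonzero rows, so rank(T) = 4.
The row space has dimension equal to the rank: 4.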